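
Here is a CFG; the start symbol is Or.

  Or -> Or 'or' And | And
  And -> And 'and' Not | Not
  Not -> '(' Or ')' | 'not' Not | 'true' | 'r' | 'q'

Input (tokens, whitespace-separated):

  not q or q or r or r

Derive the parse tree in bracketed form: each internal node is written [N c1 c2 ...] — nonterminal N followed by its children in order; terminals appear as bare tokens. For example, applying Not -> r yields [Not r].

[Or [Or [Or [Or [And [Not not [Not q]]]] or [And [Not q]]] or [And [Not r]]] or [And [Not r]]]

Or
Or or And
Or or And or And
Or or And or And or And
And or And or And or And
Not or And or And or And
not Not or And or And or And
not q or And or And or And
not q or Not or And or And
not q or q or And or And
not q or q or Not or And
not q or q or r or And
not q or q or r or Not
not q or q or r or r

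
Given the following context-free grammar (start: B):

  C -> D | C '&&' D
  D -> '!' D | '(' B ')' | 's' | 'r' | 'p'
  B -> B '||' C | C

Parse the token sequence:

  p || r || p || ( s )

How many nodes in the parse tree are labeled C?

[B [B [B [B [C [D p]]] || [C [D r]]] || [C [D p]]] || [C [D ( [B [C [D s]]] )]]]

5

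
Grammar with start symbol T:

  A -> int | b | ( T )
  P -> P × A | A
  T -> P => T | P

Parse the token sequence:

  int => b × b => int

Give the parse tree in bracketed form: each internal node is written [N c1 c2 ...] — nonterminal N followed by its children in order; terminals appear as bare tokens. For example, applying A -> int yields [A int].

[T [P [A int]] => [T [P [P [A b]] × [A b]] => [T [P [A int]]]]]

T
P => T
A => T
int => T
int => P => T
int => P × A => T
int => A × A => T
int => b × A => T
int => b × b => T
int => b × b => P
int => b × b => A
int => b × b => int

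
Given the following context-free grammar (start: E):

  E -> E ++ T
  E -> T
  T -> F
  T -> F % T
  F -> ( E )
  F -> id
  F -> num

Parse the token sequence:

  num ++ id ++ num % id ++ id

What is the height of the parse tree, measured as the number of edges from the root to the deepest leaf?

[E [E [E [E [T [F num]]] ++ [T [F id]]] ++ [T [F num] % [T [F id]]]] ++ [T [F id]]]

6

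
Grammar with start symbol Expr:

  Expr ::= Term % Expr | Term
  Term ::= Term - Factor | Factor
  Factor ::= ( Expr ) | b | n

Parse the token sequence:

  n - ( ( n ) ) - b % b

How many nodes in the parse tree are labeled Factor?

6

[Expr [Term [Term [Term [Factor n]] - [Factor ( [Expr [Term [Factor ( [Expr [Term [Factor n]]] )]]] )]] - [Factor b]] % [Expr [Term [Factor b]]]]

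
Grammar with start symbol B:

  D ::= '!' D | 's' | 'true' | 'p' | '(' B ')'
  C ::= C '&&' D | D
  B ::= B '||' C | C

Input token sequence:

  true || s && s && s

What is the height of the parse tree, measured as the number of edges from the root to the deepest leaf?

[B [B [C [D true]]] || [C [C [C [D s]] && [D s]] && [D s]]]

5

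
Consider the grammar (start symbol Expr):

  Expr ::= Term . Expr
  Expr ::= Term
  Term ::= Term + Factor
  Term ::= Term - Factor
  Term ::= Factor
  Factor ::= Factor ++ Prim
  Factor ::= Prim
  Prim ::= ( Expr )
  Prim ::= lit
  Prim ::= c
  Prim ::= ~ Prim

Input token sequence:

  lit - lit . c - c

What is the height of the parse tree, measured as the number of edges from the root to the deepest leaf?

6

[Expr [Term [Term [Factor [Prim lit]]] - [Factor [Prim lit]]] . [Expr [Term [Term [Factor [Prim c]]] - [Factor [Prim c]]]]]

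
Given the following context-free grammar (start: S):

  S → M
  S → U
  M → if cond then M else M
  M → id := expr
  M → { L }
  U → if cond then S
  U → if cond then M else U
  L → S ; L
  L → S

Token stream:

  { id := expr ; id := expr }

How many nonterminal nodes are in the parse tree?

[S [M { [L [S [M id := expr]] ; [L [S [M id := expr]]]] }]]

8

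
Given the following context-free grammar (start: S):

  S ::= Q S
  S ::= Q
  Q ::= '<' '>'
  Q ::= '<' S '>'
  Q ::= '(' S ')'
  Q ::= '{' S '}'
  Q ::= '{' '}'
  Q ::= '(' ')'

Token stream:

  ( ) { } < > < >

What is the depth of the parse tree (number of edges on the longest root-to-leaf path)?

5

[S [Q ( )] [S [Q { }] [S [Q < >] [S [Q < >]]]]]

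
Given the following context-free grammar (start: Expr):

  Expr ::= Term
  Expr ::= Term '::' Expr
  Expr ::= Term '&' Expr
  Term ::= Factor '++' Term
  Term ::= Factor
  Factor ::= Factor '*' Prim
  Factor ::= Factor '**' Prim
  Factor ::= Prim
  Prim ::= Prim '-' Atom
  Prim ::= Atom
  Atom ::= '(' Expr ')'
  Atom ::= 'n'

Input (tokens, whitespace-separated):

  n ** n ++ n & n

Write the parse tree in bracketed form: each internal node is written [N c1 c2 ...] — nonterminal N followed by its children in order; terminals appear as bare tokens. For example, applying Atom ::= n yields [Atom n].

Expr
Term & Expr
Factor ++ Term & Expr
Factor ** Prim ++ Term & Expr
Prim ** Prim ++ Term & Expr
Atom ** Prim ++ Term & Expr
n ** Prim ++ Term & Expr
n ** Atom ++ Term & Expr
n ** n ++ Term & Expr
n ** n ++ Factor & Expr
n ** n ++ Prim & Expr
n ** n ++ Atom & Expr
n ** n ++ n & Expr
n ** n ++ n & Term
n ** n ++ n & Factor
n ** n ++ n & Prim
n ** n ++ n & Atom
n ** n ++ n & n

[Expr [Term [Factor [Factor [Prim [Atom n]]] ** [Prim [Atom n]]] ++ [Term [Factor [Prim [Atom n]]]]] & [Expr [Term [Factor [Prim [Atom n]]]]]]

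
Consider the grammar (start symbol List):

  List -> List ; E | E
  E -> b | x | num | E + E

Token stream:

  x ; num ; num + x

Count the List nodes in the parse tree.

3

[List [List [List [E x]] ; [E num]] ; [E [E num] + [E x]]]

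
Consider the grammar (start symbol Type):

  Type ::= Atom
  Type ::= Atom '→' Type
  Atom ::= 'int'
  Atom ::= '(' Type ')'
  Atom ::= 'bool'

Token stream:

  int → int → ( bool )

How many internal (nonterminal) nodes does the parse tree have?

[Type [Atom int] → [Type [Atom int] → [Type [Atom ( [Type [Atom bool]] )]]]]

8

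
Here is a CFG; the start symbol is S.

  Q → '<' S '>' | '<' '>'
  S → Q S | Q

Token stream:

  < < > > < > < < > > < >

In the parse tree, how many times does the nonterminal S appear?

6

[S [Q < [S [Q < >]] >] [S [Q < >] [S [Q < [S [Q < >]] >] [S [Q < >]]]]]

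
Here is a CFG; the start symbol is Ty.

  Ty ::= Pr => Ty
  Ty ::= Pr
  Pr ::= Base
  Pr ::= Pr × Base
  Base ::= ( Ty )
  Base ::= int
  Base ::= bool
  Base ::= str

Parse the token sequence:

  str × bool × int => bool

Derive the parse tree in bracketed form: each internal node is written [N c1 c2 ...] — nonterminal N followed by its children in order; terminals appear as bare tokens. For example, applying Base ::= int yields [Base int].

[Ty [Pr [Pr [Pr [Base str]] × [Base bool]] × [Base int]] => [Ty [Pr [Base bool]]]]

Ty
Pr => Ty
Pr × Base => Ty
Pr × Base × Base => Ty
Base × Base × Base => Ty
str × Base × Base => Ty
str × bool × Base => Ty
str × bool × int => Ty
str × bool × int => Pr
str × bool × int => Base
str × bool × int => bool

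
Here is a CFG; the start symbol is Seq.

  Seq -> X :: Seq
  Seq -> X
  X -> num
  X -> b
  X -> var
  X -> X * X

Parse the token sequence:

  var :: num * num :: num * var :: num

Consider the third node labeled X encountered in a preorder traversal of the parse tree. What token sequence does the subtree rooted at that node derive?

[Seq [X var] :: [Seq [X [X num] * [X num]] :: [Seq [X [X num] * [X var]] :: [Seq [X num]]]]]

num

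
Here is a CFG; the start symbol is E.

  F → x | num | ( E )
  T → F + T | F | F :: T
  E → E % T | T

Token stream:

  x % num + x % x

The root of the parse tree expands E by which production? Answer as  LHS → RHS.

E → E % T

[E [E [E [T [F x]]] % [T [F num] + [T [F x]]]] % [T [F x]]]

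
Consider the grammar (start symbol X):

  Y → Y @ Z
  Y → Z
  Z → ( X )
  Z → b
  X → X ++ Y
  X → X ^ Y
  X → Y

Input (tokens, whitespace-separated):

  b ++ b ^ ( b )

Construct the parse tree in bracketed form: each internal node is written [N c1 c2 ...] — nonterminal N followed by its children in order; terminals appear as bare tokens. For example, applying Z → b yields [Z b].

X
X ^ Y
X ++ Y ^ Y
Y ++ Y ^ Y
Z ++ Y ^ Y
b ++ Y ^ Y
b ++ Z ^ Y
b ++ b ^ Y
b ++ b ^ Z
b ++ b ^ ( X )
b ++ b ^ ( Y )
b ++ b ^ ( Z )
b ++ b ^ ( b )

[X [X [X [Y [Z b]]] ++ [Y [Z b]]] ^ [Y [Z ( [X [Y [Z b]]] )]]]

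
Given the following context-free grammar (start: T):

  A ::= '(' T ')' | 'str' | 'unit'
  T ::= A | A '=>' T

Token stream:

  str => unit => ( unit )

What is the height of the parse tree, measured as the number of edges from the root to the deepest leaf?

6

[T [A str] => [T [A unit] => [T [A ( [T [A unit]] )]]]]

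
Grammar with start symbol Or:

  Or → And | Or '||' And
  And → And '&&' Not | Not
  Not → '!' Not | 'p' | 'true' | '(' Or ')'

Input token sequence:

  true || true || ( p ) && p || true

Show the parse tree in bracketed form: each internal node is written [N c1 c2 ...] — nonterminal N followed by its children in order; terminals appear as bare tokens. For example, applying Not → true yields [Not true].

[Or [Or [Or [Or [And [Not true]]] || [And [Not true]]] || [And [And [Not ( [Or [And [Not p]]] )]] && [Not p]]] || [And [Not true]]]

Or
Or || And
Or || And || And
Or || And || And || And
And || And || And || And
Not || And || And || And
true || And || And || And
true || Not || And || And
true || true || And || And
true || true || And && Not || And
true || true || Not && Not || And
true || true || ( Or ) && Not || And
true || true || ( And ) && Not || And
true || true || ( Not ) && Not || And
true || true || ( p ) && Not || And
true || true || ( p ) && p || And
true || true || ( p ) && p || Not
true || true || ( p ) && p || true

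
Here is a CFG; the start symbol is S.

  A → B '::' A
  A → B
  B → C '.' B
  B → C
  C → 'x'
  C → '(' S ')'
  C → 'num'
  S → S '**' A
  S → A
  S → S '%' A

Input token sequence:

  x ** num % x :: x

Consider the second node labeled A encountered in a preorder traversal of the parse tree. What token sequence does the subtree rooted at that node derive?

num

[S [S [S [A [B [C x]]]] ** [A [B [C num]]]] % [A [B [C x]] :: [A [B [C x]]]]]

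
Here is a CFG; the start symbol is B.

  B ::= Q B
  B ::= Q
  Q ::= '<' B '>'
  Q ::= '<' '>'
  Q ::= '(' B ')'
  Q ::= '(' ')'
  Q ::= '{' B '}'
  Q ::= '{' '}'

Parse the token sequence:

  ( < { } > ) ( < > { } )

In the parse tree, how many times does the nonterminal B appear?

[B [Q ( [B [Q < [B [Q { }]] >]] )] [B [Q ( [B [Q < >] [B [Q { }]]] )]]]

6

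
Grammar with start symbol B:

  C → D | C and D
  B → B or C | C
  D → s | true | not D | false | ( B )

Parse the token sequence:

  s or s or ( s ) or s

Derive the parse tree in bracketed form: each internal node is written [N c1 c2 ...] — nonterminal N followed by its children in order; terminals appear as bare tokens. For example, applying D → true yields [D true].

[B [B [B [B [C [D s]]] or [C [D s]]] or [C [D ( [B [C [D s]]] )]]] or [C [D s]]]

B
B or C
B or C or C
B or C or C or C
C or C or C or C
D or C or C or C
s or C or C or C
s or D or C or C
s or s or C or C
s or s or D or C
s or s or ( B ) or C
s or s or ( C ) or C
s or s or ( D ) or C
s or s or ( s ) or C
s or s or ( s ) or D
s or s or ( s ) or s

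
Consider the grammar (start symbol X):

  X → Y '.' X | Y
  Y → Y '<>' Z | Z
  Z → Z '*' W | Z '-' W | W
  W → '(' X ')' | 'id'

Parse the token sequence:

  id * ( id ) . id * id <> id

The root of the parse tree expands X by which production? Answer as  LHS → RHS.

[X [Y [Z [Z [W id]] * [W ( [X [Y [Z [W id]]]] )]]] . [X [Y [Y [Z [Z [W id]] * [W id]]] <> [Z [W id]]]]]

X → Y '.' X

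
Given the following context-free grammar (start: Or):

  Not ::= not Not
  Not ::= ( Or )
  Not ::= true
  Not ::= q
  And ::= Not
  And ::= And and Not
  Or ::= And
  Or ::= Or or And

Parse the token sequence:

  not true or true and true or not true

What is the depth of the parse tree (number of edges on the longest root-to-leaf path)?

6

[Or [Or [Or [And [Not not [Not true]]]] or [And [And [Not true]] and [Not true]]] or [And [Not not [Not true]]]]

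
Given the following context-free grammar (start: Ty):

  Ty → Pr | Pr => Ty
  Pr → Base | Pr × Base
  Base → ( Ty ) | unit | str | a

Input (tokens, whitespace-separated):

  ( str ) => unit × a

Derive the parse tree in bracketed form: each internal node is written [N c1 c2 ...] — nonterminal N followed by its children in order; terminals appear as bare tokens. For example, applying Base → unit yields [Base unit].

Ty
Pr => Ty
Base => Ty
( Ty ) => Ty
( Pr ) => Ty
( Base ) => Ty
( str ) => Ty
( str ) => Pr
( str ) => Pr × Base
( str ) => Base × Base
( str ) => unit × Base
( str ) => unit × a

[Ty [Pr [Base ( [Ty [Pr [Base str]]] )]] => [Ty [Pr [Pr [Base unit]] × [Base a]]]]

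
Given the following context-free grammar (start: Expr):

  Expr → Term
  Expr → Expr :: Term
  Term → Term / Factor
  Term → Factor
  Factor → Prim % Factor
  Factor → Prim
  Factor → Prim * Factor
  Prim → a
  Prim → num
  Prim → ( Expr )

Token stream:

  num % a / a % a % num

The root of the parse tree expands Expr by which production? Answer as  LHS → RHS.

[Expr [Term [Term [Factor [Prim num] % [Factor [Prim a]]]] / [Factor [Prim a] % [Factor [Prim a] % [Factor [Prim num]]]]]]

Expr → Term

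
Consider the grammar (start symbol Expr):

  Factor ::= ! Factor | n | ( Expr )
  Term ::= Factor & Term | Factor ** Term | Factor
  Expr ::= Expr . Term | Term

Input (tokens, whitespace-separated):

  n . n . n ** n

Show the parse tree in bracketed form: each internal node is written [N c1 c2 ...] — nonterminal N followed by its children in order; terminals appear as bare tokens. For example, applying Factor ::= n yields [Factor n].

[Expr [Expr [Expr [Term [Factor n]]] . [Term [Factor n]]] . [Term [Factor n] ** [Term [Factor n]]]]

Expr
Expr . Term
Expr . Term . Term
Term . Term . Term
Factor . Term . Term
n . Term . Term
n . Factor . Term
n . n . Term
n . n . Factor ** Term
n . n . n ** Term
n . n . n ** Factor
n . n . n ** n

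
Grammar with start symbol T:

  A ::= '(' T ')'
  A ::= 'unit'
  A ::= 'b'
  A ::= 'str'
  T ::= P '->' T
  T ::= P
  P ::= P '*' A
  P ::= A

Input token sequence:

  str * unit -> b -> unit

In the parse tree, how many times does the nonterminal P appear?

4

[T [P [P [A str]] * [A unit]] -> [T [P [A b]] -> [T [P [A unit]]]]]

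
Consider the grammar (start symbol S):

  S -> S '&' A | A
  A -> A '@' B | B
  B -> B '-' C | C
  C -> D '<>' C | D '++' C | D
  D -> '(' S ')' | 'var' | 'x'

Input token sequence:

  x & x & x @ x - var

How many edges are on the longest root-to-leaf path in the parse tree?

[S [S [S [A [B [C [D x]]]]] & [A [B [C [D x]]]]] & [A [A [B [C [D x]]]] @ [B [B [C [D x]]] - [C [D var]]]]]

7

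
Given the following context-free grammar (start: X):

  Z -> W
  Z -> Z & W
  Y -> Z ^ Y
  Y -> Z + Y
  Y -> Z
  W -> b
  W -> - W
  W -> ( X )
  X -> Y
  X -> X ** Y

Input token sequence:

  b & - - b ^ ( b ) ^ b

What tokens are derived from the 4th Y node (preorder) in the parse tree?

[X [Y [Z [Z [W b]] & [W - [W - [W b]]]] ^ [Y [Z [W ( [X [Y [Z [W b]]]] )]] ^ [Y [Z [W b]]]]]]

b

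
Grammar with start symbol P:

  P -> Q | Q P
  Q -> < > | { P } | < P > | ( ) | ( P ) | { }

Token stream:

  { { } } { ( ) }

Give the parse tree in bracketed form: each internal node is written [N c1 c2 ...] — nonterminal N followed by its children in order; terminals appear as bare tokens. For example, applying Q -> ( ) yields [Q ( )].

P
Q P
{ P } P
{ Q } P
{ { } } P
{ { } } Q
{ { } } { P }
{ { } } { Q }
{ { } } { ( ) }

[P [Q { [P [Q { }]] }] [P [Q { [P [Q ( )]] }]]]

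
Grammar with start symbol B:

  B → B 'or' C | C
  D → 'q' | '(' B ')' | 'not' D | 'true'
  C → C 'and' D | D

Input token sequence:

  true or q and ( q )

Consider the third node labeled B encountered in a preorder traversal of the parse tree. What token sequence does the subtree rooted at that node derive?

[B [B [C [D true]]] or [C [C [D q]] and [D ( [B [C [D q]]] )]]]

q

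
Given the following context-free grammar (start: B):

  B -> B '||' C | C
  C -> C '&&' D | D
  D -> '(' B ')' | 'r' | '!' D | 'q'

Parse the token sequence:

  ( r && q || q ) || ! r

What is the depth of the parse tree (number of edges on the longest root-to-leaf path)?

9

[B [B [C [D ( [B [B [C [C [D r]] && [D q]]] || [C [D q]]] )]]] || [C [D ! [D r]]]]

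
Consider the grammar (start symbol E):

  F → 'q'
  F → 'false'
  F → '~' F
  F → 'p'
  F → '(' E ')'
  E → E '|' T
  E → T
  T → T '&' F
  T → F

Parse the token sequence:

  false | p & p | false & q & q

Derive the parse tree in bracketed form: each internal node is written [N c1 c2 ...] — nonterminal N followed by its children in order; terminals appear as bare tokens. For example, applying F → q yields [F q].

E
E | T
E | T | T
T | T | T
F | T | T
false | T | T
false | T & F | T
false | F & F | T
false | p & F | T
false | p & p | T
false | p & p | T & F
false | p & p | T & F & F
false | p & p | F & F & F
false | p & p | false & F & F
false | p & p | false & q & F
false | p & p | false & q & q

[E [E [E [T [F false]]] | [T [T [F p]] & [F p]]] | [T [T [T [F false]] & [F q]] & [F q]]]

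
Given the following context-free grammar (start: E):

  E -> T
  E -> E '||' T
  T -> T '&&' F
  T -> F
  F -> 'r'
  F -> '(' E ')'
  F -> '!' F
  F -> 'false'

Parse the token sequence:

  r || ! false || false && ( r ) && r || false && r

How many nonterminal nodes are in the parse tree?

[E [E [E [E [T [F r]]] || [T [F ! [F false]]]] || [T [T [T [F false]] && [F ( [E [T [F r]]] )]] && [F r]]] || [T [T [F false]] && [F r]]]

22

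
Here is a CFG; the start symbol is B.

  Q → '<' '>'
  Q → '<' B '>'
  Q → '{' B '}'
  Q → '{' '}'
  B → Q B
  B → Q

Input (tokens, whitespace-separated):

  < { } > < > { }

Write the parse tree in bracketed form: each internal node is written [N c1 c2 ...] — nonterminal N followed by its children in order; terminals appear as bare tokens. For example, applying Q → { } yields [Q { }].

B
Q B
< B > B
< Q > B
< { } > B
< { } > Q B
< { } > < > B
< { } > < > Q
< { } > < > { }

[B [Q < [B [Q { }]] >] [B [Q < >] [B [Q { }]]]]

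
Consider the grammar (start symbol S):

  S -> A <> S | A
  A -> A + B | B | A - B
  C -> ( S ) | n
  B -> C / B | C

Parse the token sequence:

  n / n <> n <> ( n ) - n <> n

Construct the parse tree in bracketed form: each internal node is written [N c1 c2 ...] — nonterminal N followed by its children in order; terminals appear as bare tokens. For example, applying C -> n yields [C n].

[S [A [B [C n] / [B [C n]]]] <> [S [A [B [C n]]] <> [S [A [A [B [C ( [S [A [B [C n]]]] )]]] - [B [C n]]] <> [S [A [B [C n]]]]]]]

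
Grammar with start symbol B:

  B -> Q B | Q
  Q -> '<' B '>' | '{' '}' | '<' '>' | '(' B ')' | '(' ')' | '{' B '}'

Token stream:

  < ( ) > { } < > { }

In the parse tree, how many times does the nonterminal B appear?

5

[B [Q < [B [Q ( )]] >] [B [Q { }] [B [Q < >] [B [Q { }]]]]]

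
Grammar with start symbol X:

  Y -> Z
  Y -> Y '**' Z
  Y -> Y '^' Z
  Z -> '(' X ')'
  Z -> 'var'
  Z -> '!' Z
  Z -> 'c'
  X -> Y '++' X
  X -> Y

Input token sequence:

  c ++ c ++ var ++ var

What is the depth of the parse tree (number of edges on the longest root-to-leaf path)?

6

[X [Y [Z c]] ++ [X [Y [Z c]] ++ [X [Y [Z var]] ++ [X [Y [Z var]]]]]]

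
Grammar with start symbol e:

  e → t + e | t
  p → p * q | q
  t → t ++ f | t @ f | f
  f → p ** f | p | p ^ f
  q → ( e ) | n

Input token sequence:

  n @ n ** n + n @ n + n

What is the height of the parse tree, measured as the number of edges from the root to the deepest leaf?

[e [t [t [f [p [q n]]]] @ [f [p [q n]] ** [f [p [q n]]]]] + [e [t [t [f [p [q n]]]] @ [f [p [q n]]]] + [e [t [f [p [q n]]]]]]]

7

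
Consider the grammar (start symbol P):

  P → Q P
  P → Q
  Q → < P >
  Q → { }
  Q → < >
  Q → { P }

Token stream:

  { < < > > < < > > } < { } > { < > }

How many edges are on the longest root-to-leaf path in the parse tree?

[P [Q { [P [Q < [P [Q < >]] >] [P [Q < [P [Q < >]] >]]] }] [P [Q < [P [Q { }]] >] [P [Q { [P [Q < >]] }]]]]

7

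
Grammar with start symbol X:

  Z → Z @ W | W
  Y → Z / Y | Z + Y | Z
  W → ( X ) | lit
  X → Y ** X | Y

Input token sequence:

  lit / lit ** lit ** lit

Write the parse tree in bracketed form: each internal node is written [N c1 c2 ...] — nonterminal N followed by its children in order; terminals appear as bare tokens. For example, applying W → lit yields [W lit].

X
Y ** X
Z / Y ** X
W / Y ** X
lit / Y ** X
lit / Z ** X
lit / W ** X
lit / lit ** X
lit / lit ** Y ** X
lit / lit ** Z ** X
lit / lit ** W ** X
lit / lit ** lit ** X
lit / lit ** lit ** Y
lit / lit ** lit ** Z
lit / lit ** lit ** W
lit / lit ** lit ** lit

[X [Y [Z [W lit]] / [Y [Z [W lit]]]] ** [X [Y [Z [W lit]]] ** [X [Y [Z [W lit]]]]]]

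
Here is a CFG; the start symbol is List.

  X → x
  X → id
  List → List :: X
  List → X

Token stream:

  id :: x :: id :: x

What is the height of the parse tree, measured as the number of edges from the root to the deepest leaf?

5

[List [List [List [List [X id]] :: [X x]] :: [X id]] :: [X x]]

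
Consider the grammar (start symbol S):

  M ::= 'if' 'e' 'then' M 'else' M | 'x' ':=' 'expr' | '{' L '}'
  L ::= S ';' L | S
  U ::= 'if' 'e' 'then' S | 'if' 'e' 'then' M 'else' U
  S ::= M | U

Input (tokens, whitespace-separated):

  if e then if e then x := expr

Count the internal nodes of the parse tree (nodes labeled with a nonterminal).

6

[S [U if e then [S [U if e then [S [M x := expr]]]]]]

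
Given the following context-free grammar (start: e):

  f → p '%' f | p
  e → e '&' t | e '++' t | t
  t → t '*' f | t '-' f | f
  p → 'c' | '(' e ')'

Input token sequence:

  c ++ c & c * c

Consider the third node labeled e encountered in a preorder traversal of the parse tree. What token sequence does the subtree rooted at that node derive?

[e [e [e [t [f [p c]]]] ++ [t [f [p c]]]] & [t [t [f [p c]]] * [f [p c]]]]

c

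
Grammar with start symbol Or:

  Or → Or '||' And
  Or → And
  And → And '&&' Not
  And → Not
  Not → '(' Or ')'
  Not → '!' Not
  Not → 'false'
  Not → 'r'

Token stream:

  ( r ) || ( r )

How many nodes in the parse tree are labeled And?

4

[Or [Or [And [Not ( [Or [And [Not r]]] )]]] || [And [Not ( [Or [And [Not r]]] )]]]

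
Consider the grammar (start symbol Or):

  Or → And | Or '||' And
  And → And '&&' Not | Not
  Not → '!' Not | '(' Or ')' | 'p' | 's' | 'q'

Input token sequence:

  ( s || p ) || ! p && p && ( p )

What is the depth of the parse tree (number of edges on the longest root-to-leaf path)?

[Or [Or [And [Not ( [Or [Or [And [Not s]]] || [And [Not p]]] )]]] || [And [And [And [Not ! [Not p]]] && [Not p]] && [Not ( [Or [And [Not p]]] )]]]

8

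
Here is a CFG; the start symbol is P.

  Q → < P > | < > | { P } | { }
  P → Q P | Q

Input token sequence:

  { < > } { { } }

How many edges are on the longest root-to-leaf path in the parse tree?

5

[P [Q { [P [Q < >]] }] [P [Q { [P [Q { }]] }]]]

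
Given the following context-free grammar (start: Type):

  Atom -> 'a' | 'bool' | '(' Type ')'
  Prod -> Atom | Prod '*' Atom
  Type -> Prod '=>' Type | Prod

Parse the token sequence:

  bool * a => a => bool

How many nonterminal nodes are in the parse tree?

[Type [Prod [Prod [Atom bool]] * [Atom a]] => [Type [Prod [Atom a]] => [Type [Prod [Atom bool]]]]]

11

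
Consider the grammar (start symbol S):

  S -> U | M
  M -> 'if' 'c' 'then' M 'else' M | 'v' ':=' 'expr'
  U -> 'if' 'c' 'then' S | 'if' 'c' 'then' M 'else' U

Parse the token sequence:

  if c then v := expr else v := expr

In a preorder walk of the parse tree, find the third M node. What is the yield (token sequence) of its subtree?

[S [M if c then [M v := expr] else [M v := expr]]]

v := expr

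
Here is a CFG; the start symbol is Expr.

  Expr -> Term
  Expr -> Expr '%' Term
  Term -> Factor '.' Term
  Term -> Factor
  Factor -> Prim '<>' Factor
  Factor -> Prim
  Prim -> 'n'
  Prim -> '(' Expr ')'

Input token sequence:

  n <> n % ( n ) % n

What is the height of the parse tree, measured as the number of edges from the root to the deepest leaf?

[Expr [Expr [Expr [Term [Factor [Prim n] <> [Factor [Prim n]]]]] % [Term [Factor [Prim ( [Expr [Term [Factor [Prim n]]]] )]]]] % [Term [Factor [Prim n]]]]

9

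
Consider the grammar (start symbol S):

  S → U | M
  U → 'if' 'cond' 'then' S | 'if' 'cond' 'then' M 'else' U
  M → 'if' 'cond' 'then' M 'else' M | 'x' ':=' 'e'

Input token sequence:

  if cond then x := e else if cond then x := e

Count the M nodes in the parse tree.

[S [U if cond then [M x := e] else [U if cond then [S [M x := e]]]]]

2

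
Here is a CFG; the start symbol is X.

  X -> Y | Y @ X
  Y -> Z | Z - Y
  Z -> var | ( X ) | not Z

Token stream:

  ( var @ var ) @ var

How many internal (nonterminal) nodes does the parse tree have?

12

[X [Y [Z ( [X [Y [Z var]] @ [X [Y [Z var]]]] )]] @ [X [Y [Z var]]]]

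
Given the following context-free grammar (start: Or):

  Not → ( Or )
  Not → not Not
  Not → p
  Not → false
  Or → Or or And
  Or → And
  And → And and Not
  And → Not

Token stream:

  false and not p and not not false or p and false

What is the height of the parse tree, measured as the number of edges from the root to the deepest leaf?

[Or [Or [And [And [And [Not false]] and [Not not [Not p]]] and [Not not [Not not [Not false]]]]] or [And [And [Not p]] and [Not false]]]

6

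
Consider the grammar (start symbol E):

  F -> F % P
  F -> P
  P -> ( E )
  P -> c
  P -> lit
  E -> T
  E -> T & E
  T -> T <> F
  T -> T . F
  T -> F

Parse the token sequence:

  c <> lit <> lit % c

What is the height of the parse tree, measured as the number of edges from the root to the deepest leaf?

[E [T [T [T [F [P c]]] <> [F [P lit]]] <> [F [F [P lit]] % [P c]]]]

6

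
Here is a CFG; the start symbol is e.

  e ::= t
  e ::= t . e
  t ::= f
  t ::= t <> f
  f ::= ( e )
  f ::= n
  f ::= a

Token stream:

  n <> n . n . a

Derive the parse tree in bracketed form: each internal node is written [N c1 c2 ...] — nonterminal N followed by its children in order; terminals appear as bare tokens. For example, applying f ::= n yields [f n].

e
t . e
t <> f . e
f <> f . e
n <> f . e
n <> n . e
n <> n . t . e
n <> n . f . e
n <> n . n . e
n <> n . n . t
n <> n . n . f
n <> n . n . a

[e [t [t [f n]] <> [f n]] . [e [t [f n]] . [e [t [f a]]]]]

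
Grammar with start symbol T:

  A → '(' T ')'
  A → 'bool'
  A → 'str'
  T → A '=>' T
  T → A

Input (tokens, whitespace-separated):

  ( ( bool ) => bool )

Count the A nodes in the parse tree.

[T [A ( [T [A ( [T [A bool]] )] => [T [A bool]]] )]]

4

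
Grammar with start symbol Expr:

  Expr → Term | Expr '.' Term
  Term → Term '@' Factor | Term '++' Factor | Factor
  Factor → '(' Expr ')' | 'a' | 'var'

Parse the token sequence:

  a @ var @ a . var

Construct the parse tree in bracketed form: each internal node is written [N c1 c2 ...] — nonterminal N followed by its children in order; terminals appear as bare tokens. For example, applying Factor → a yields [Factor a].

[Expr [Expr [Term [Term [Term [Factor a]] @ [Factor var]] @ [Factor a]]] . [Term [Factor var]]]

Expr
Expr . Term
Term . Term
Term @ Factor . Term
Term @ Factor @ Factor . Term
Factor @ Factor @ Factor . Term
a @ Factor @ Factor . Term
a @ var @ Factor . Term
a @ var @ a . Term
a @ var @ a . Factor
a @ var @ a . var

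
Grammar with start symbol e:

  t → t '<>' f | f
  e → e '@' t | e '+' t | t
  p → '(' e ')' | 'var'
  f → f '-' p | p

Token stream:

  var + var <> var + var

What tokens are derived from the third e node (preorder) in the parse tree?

[e [e [e [t [f [p var]]]] + [t [t [f [p var]]] <> [f [p var]]]] + [t [f [p var]]]]

var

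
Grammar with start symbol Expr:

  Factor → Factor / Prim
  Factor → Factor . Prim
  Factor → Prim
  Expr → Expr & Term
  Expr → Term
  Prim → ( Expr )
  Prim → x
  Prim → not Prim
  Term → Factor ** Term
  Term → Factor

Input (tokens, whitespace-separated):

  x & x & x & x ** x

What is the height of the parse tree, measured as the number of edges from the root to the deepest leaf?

7

[Expr [Expr [Expr [Expr [Term [Factor [Prim x]]]] & [Term [Factor [Prim x]]]] & [Term [Factor [Prim x]]]] & [Term [Factor [Prim x]] ** [Term [Factor [Prim x]]]]]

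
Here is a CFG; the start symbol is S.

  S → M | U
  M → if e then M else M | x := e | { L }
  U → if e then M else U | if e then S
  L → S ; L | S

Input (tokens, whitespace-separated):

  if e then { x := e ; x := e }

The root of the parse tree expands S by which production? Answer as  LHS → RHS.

[S [U if e then [S [M { [L [S [M x := e]] ; [L [S [M x := e]]]] }]]]]

S → U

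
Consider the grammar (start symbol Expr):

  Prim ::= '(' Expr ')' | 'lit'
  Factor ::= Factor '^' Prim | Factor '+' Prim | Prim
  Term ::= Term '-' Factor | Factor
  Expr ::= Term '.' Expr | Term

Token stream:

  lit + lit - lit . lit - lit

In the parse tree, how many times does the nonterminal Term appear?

4

[Expr [Term [Term [Factor [Factor [Prim lit]] + [Prim lit]]] - [Factor [Prim lit]]] . [Expr [Term [Term [Factor [Prim lit]]] - [Factor [Prim lit]]]]]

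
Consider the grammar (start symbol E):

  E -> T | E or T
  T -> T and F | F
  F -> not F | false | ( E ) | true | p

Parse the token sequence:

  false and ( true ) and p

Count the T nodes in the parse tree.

4

[E [T [T [T [F false]] and [F ( [E [T [F true]]] )]] and [F p]]]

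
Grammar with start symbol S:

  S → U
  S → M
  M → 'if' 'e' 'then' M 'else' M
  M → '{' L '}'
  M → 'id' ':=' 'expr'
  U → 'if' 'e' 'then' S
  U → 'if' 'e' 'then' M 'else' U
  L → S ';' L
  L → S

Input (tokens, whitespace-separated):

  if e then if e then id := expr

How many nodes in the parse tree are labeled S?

3

[S [U if e then [S [U if e then [S [M id := expr]]]]]]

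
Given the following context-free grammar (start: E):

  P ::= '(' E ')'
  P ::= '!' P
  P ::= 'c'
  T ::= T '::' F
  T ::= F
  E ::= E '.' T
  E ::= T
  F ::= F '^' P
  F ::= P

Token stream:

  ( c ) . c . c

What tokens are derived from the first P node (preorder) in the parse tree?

[E [E [E [T [F [P ( [E [T [F [P c]]]] )]]]] . [T [F [P c]]]] . [T [F [P c]]]]

( c )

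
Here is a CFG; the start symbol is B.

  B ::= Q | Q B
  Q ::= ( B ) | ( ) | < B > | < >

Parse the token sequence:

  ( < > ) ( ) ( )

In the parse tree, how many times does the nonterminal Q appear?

4

[B [Q ( [B [Q < >]] )] [B [Q ( )] [B [Q ( )]]]]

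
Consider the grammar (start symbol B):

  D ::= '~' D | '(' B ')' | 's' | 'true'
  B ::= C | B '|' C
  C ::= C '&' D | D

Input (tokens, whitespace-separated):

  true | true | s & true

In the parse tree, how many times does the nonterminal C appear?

[B [B [B [C [D true]]] | [C [D true]]] | [C [C [D s]] & [D true]]]

4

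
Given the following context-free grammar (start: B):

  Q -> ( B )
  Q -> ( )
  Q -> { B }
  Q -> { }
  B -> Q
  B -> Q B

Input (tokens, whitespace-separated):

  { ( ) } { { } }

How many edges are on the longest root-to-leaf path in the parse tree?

[B [Q { [B [Q ( )]] }] [B [Q { [B [Q { }]] }]]]

5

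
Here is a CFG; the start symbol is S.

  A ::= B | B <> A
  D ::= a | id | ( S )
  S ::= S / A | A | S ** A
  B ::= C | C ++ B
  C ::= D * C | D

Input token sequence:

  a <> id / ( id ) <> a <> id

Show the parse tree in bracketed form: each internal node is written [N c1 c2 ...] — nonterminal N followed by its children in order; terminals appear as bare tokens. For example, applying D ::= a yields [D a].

[S [S [A [B [C [D a]]] <> [A [B [C [D id]]]]]] / [A [B [C [D ( [S [A [B [C [D id]]]]] )]]] <> [A [B [C [D a]]] <> [A [B [C [D id]]]]]]]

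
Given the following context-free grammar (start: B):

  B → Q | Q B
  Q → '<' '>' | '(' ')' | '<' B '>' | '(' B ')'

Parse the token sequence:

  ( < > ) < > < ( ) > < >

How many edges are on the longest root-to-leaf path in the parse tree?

[B [Q ( [B [Q < >]] )] [B [Q < >] [B [Q < [B [Q ( )]] >] [B [Q < >]]]]]

6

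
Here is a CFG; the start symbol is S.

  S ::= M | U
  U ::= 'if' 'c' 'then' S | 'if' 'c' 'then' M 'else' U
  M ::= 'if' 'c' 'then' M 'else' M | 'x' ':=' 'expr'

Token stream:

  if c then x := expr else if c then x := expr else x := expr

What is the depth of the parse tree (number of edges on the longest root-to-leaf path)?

4

[S [M if c then [M x := expr] else [M if c then [M x := expr] else [M x := expr]]]]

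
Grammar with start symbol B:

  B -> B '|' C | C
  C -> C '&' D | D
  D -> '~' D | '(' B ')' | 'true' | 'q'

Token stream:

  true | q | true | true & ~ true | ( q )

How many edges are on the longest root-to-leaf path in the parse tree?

7

[B [B [B [B [B [C [D true]]] | [C [D q]]] | [C [D true]]] | [C [C [D true]] & [D ~ [D true]]]] | [C [D ( [B [C [D q]]] )]]]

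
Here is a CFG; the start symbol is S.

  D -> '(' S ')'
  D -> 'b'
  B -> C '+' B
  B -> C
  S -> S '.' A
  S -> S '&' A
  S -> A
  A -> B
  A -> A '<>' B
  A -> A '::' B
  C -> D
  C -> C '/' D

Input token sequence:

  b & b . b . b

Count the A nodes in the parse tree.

[S [S [S [S [A [B [C [D b]]]]] & [A [B [C [D b]]]]] . [A [B [C [D b]]]]] . [A [B [C [D b]]]]]

4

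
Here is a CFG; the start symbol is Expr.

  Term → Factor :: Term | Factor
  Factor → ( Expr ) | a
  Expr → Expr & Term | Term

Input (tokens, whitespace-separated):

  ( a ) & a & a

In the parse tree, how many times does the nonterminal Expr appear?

[Expr [Expr [Expr [Term [Factor ( [Expr [Term [Factor a]]] )]]] & [Term [Factor a]]] & [Term [Factor a]]]

4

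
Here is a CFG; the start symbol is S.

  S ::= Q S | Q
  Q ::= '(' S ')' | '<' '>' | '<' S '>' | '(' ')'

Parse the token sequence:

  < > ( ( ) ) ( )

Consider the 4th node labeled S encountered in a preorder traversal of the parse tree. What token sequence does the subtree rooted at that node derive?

[S [Q < >] [S [Q ( [S [Q ( )]] )] [S [Q ( )]]]]

( )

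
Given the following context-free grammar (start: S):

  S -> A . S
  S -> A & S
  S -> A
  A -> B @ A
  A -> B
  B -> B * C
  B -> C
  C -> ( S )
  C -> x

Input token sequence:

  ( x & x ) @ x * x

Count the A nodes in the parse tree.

[S [A [B [C ( [S [A [B [C x]]] & [S [A [B [C x]]]]] )]] @ [A [B [B [C x]] * [C x]]]]]

4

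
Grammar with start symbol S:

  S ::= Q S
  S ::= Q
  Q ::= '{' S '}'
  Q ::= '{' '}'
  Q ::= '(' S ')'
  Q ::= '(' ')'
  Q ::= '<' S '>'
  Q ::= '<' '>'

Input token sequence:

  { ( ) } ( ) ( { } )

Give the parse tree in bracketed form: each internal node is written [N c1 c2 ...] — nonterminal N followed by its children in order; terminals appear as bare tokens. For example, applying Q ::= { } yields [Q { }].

[S [Q { [S [Q ( )]] }] [S [Q ( )] [S [Q ( [S [Q { }]] )]]]]

S
Q S
{ S } S
{ Q } S
{ ( ) } S
{ ( ) } Q S
{ ( ) } ( ) S
{ ( ) } ( ) Q
{ ( ) } ( ) ( S )
{ ( ) } ( ) ( Q )
{ ( ) } ( ) ( { } )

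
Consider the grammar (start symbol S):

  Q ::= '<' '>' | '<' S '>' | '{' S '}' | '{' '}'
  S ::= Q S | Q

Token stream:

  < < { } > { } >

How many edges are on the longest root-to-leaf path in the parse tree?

6

[S [Q < [S [Q < [S [Q { }]] >] [S [Q { }]]] >]]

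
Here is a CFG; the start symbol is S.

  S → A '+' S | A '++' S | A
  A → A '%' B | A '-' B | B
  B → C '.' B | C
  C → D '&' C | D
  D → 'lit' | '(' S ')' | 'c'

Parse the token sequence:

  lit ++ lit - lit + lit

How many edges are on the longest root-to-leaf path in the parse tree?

7

[S [A [B [C [D lit]]]] ++ [S [A [A [B [C [D lit]]]] - [B [C [D lit]]]] + [S [A [B [C [D lit]]]]]]]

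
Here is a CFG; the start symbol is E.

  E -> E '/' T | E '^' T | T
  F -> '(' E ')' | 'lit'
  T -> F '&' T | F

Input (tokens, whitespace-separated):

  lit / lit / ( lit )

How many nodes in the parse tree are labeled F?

[E [E [E [T [F lit]]] / [T [F lit]]] / [T [F ( [E [T [F lit]]] )]]]

4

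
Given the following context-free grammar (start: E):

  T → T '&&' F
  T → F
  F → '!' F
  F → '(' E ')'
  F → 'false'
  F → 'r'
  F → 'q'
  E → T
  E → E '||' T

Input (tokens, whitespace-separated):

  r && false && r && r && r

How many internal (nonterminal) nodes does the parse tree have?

11

[E [T [T [T [T [T [F r]] && [F false]] && [F r]] && [F r]] && [F r]]]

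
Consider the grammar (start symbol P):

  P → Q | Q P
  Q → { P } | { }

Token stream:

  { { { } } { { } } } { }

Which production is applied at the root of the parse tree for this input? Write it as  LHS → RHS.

P → Q P

[P [Q { [P [Q { [P [Q { }]] }] [P [Q { [P [Q { }]] }]]] }] [P [Q { }]]]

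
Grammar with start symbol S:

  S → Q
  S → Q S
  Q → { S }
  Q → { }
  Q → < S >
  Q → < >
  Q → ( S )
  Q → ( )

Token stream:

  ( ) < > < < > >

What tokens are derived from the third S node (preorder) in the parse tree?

[S [Q ( )] [S [Q < >] [S [Q < [S [Q < >]] >]]]]

< < > >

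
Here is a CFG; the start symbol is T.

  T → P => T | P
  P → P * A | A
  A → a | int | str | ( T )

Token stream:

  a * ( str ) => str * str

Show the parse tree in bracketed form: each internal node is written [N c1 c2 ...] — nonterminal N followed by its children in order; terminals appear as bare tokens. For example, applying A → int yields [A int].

T
P => T
P * A => T
A * A => T
a * A => T
a * ( T ) => T
a * ( P ) => T
a * ( A ) => T
a * ( str ) => T
a * ( str ) => P
a * ( str ) => P * A
a * ( str ) => A * A
a * ( str ) => str * A
a * ( str ) => str * str

[T [P [P [A a]] * [A ( [T [P [A str]]] )]] => [T [P [P [A str]] * [A str]]]]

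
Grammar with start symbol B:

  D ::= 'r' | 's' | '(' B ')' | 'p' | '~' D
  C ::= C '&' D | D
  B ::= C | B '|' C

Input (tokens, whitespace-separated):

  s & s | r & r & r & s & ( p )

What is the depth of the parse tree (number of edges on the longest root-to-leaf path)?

7

[B [B [C [C [D s]] & [D s]]] | [C [C [C [C [C [D r]] & [D r]] & [D r]] & [D s]] & [D ( [B [C [D p]]] )]]]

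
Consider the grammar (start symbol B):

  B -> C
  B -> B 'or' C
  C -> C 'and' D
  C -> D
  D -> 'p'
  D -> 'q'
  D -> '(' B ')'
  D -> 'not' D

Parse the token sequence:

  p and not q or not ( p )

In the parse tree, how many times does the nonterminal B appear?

3

[B [B [C [C [D p]] and [D not [D q]]]] or [C [D not [D ( [B [C [D p]]] )]]]]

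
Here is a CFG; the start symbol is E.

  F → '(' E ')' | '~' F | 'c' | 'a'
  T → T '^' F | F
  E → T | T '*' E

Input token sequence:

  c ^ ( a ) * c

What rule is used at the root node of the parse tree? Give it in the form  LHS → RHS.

E → T '*' E

[E [T [T [F c]] ^ [F ( [E [T [F a]]] )]] * [E [T [F c]]]]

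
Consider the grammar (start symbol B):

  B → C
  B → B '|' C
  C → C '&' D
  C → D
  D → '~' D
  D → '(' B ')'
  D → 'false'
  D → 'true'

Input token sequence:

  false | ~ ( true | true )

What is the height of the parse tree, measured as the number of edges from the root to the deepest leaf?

[B [B [C [D false]]] | [C [D ~ [D ( [B [B [C [D true]]] | [C [D true]]] )]]]]

8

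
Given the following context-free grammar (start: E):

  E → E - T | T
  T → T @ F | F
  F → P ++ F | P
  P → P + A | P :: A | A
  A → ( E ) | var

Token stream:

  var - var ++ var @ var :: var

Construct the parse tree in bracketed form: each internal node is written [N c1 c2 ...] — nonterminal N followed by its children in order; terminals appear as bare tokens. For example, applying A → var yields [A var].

[E [E [T [F [P [A var]]]]] - [T [T [F [P [A var]] ++ [F [P [A var]]]]] @ [F [P [P [A var]] :: [A var]]]]]

E
E - T
T - T
F - T
P - T
A - T
var - T
var - T @ F
var - F @ F
var - P ++ F @ F
var - A ++ F @ F
var - var ++ F @ F
var - var ++ P @ F
var - var ++ A @ F
var - var ++ var @ F
var - var ++ var @ P
var - var ++ var @ P :: A
var - var ++ var @ A :: A
var - var ++ var @ var :: A
var - var ++ var @ var :: var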